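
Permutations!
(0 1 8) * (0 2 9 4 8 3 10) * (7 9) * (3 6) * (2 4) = (0 1 6 3 10)(2 7 9)(4 8) = [1, 6, 7, 10, 8, 5, 3, 9, 4, 2, 0]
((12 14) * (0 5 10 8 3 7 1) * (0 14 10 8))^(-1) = [10, 7, 2, 8, 4, 0, 6, 3, 5, 9, 12, 11, 14, 13, 1] = (0 10 12 14 1 7 3 8 5)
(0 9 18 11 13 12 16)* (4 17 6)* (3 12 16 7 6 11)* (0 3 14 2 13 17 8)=(0 9 18 14 2 13 16 3 12 7 6 4 8)(11 17)=[9, 1, 13, 12, 8, 5, 4, 6, 0, 18, 10, 17, 7, 16, 2, 15, 3, 11, 14]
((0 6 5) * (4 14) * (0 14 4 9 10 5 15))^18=(15)(5 9)(10 14)=[0, 1, 2, 3, 4, 9, 6, 7, 8, 5, 14, 11, 12, 13, 10, 15]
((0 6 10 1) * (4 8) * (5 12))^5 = (0 6 10 1)(4 8)(5 12) = [6, 0, 2, 3, 8, 12, 10, 7, 4, 9, 1, 11, 5]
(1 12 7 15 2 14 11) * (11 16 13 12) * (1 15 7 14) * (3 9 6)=(1 11 15 2)(3 9 6)(12 14 16 13)=[0, 11, 1, 9, 4, 5, 3, 7, 8, 6, 10, 15, 14, 12, 16, 2, 13]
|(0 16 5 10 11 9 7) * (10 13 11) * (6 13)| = |(0 16 5 6 13 11 9 7)| = 8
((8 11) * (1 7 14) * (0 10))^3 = [10, 1, 2, 3, 4, 5, 6, 7, 11, 9, 0, 8, 12, 13, 14] = (14)(0 10)(8 11)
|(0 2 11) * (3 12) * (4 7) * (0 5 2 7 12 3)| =|(0 7 4 12)(2 11 5)| =12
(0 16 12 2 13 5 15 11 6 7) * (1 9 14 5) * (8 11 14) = (0 16 12 2 13 1 9 8 11 6 7)(5 15 14) = [16, 9, 13, 3, 4, 15, 7, 0, 11, 8, 10, 6, 2, 1, 5, 14, 12]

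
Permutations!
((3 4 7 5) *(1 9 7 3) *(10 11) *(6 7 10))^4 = (1 6 9 7 10 5 11) = [0, 6, 2, 3, 4, 11, 9, 10, 8, 7, 5, 1]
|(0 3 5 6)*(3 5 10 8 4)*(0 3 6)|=10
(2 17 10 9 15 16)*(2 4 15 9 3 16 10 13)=(2 17 13)(3 16 4 15 10)=[0, 1, 17, 16, 15, 5, 6, 7, 8, 9, 3, 11, 12, 2, 14, 10, 4, 13]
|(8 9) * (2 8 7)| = 4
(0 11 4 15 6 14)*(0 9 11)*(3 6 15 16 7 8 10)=(3 6 14 9 11 4 16 7 8 10)=[0, 1, 2, 6, 16, 5, 14, 8, 10, 11, 3, 4, 12, 13, 9, 15, 7]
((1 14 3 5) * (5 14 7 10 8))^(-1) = (1 5 8 10 7)(3 14) = [0, 5, 2, 14, 4, 8, 6, 1, 10, 9, 7, 11, 12, 13, 3]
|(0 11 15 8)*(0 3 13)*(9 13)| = 7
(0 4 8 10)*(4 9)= [9, 1, 2, 3, 8, 5, 6, 7, 10, 4, 0]= (0 9 4 8 10)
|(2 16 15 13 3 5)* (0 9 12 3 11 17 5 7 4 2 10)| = 14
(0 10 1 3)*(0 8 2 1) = [10, 3, 1, 8, 4, 5, 6, 7, 2, 9, 0] = (0 10)(1 3 8 2)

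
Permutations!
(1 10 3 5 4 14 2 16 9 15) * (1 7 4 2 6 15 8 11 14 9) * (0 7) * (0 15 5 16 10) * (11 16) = (0 7 4 9 8 16 1)(2 10 3 11 14 6 5) = [7, 0, 10, 11, 9, 2, 5, 4, 16, 8, 3, 14, 12, 13, 6, 15, 1]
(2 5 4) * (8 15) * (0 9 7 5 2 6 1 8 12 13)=(0 9 7 5 4 6 1 8 15 12 13)=[9, 8, 2, 3, 6, 4, 1, 5, 15, 7, 10, 11, 13, 0, 14, 12]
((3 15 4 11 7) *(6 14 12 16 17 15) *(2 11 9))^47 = (2 9 4 15 17 16 12 14 6 3 7 11) = [0, 1, 9, 7, 15, 5, 3, 11, 8, 4, 10, 2, 14, 13, 6, 17, 12, 16]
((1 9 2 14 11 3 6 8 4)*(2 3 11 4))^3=(1 6 14 9 8 4 3 2)=[0, 6, 1, 2, 3, 5, 14, 7, 4, 8, 10, 11, 12, 13, 9]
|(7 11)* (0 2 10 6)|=|(0 2 10 6)(7 11)|=4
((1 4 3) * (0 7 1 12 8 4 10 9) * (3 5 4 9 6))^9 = (12)(4 5) = [0, 1, 2, 3, 5, 4, 6, 7, 8, 9, 10, 11, 12]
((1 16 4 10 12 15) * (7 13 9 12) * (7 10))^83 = (1 7 12 16 13 15 4 9) = [0, 7, 2, 3, 9, 5, 6, 12, 8, 1, 10, 11, 16, 15, 14, 4, 13]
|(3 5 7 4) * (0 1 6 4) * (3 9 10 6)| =20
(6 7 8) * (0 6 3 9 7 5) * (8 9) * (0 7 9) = (9)(0 6 5 7)(3 8) = [6, 1, 2, 8, 4, 7, 5, 0, 3, 9]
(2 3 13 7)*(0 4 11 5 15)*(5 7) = (0 4 11 7 2 3 13 5 15) = [4, 1, 3, 13, 11, 15, 6, 2, 8, 9, 10, 7, 12, 5, 14, 0]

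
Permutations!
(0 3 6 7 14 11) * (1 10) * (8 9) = [3, 10, 2, 6, 4, 5, 7, 14, 9, 8, 1, 0, 12, 13, 11] = (0 3 6 7 14 11)(1 10)(8 9)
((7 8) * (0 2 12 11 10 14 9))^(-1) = (0 9 14 10 11 12 2)(7 8) = [9, 1, 0, 3, 4, 5, 6, 8, 7, 14, 11, 12, 2, 13, 10]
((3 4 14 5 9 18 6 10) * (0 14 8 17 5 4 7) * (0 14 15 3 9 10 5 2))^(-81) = (5 6 18 9 10) = [0, 1, 2, 3, 4, 6, 18, 7, 8, 10, 5, 11, 12, 13, 14, 15, 16, 17, 9]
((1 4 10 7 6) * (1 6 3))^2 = (1 10 3 4 7) = [0, 10, 2, 4, 7, 5, 6, 1, 8, 9, 3]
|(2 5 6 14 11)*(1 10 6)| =|(1 10 6 14 11 2 5)| =7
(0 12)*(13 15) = (0 12)(13 15) = [12, 1, 2, 3, 4, 5, 6, 7, 8, 9, 10, 11, 0, 15, 14, 13]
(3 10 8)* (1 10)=(1 10 8 3)=[0, 10, 2, 1, 4, 5, 6, 7, 3, 9, 8]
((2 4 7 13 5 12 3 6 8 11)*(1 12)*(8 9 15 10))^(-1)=(1 5 13 7 4 2 11 8 10 15 9 6 3 12)=[0, 5, 11, 12, 2, 13, 3, 4, 10, 6, 15, 8, 1, 7, 14, 9]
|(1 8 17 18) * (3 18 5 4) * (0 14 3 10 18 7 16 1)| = |(0 14 3 7 16 1 8 17 5 4 10 18)| = 12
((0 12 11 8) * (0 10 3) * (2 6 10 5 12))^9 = (0 3 10 6 2)(5 12 11 8) = [3, 1, 0, 10, 4, 12, 2, 7, 5, 9, 6, 8, 11]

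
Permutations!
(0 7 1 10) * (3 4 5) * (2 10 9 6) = (0 7 1 9 6 2 10)(3 4 5) = [7, 9, 10, 4, 5, 3, 2, 1, 8, 6, 0]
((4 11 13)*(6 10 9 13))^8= (4 6 9)(10 13 11)= [0, 1, 2, 3, 6, 5, 9, 7, 8, 4, 13, 10, 12, 11]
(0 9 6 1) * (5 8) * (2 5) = [9, 0, 5, 3, 4, 8, 1, 7, 2, 6] = (0 9 6 1)(2 5 8)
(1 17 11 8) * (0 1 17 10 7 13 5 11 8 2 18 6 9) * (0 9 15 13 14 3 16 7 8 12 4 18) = (0 1 10 8 17 12 4 18 6 15 13 5 11 2)(3 16 7 14) = [1, 10, 0, 16, 18, 11, 15, 14, 17, 9, 8, 2, 4, 5, 3, 13, 7, 12, 6]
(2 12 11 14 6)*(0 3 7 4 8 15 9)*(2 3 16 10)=[16, 1, 12, 7, 8, 5, 3, 4, 15, 0, 2, 14, 11, 13, 6, 9, 10]=(0 16 10 2 12 11 14 6 3 7 4 8 15 9)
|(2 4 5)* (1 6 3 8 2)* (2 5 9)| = 15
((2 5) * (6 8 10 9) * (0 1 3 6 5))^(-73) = (0 2 5 9 10 8 6 3 1) = [2, 0, 5, 1, 4, 9, 3, 7, 6, 10, 8]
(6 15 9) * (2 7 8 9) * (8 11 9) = (2 7 11 9 6 15) = [0, 1, 7, 3, 4, 5, 15, 11, 8, 6, 10, 9, 12, 13, 14, 2]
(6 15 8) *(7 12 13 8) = (6 15 7 12 13 8) = [0, 1, 2, 3, 4, 5, 15, 12, 6, 9, 10, 11, 13, 8, 14, 7]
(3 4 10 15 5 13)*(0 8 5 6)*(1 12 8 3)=(0 3 4 10 15 6)(1 12 8 5 13)=[3, 12, 2, 4, 10, 13, 0, 7, 5, 9, 15, 11, 8, 1, 14, 6]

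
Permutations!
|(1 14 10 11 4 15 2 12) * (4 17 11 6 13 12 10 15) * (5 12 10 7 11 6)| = 12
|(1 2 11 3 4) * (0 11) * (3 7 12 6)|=|(0 11 7 12 6 3 4 1 2)|=9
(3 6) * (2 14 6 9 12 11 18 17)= (2 14 6 3 9 12 11 18 17)= [0, 1, 14, 9, 4, 5, 3, 7, 8, 12, 10, 18, 11, 13, 6, 15, 16, 2, 17]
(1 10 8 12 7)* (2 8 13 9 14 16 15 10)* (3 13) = (1 2 8 12 7)(3 13 9 14 16 15 10) = [0, 2, 8, 13, 4, 5, 6, 1, 12, 14, 3, 11, 7, 9, 16, 10, 15]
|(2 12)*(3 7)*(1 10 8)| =6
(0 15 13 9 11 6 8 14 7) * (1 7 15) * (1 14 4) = (0 14 15 13 9 11 6 8 4 1 7) = [14, 7, 2, 3, 1, 5, 8, 0, 4, 11, 10, 6, 12, 9, 15, 13]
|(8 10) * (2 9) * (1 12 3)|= |(1 12 3)(2 9)(8 10)|= 6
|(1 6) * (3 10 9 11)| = |(1 6)(3 10 9 11)| = 4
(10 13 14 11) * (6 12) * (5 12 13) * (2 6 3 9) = (2 6 13 14 11 10 5 12 3 9) = [0, 1, 6, 9, 4, 12, 13, 7, 8, 2, 5, 10, 3, 14, 11]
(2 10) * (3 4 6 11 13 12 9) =(2 10)(3 4 6 11 13 12 9) =[0, 1, 10, 4, 6, 5, 11, 7, 8, 3, 2, 13, 9, 12]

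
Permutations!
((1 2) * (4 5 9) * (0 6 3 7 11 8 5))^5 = [8, 2, 1, 9, 11, 3, 5, 4, 6, 7, 10, 0] = (0 8 6 5 3 9 7 4 11)(1 2)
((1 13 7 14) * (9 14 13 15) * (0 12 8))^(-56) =[12, 1, 2, 3, 4, 5, 6, 7, 0, 9, 10, 11, 8, 13, 14, 15] =(15)(0 12 8)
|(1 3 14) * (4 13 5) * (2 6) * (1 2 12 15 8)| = 24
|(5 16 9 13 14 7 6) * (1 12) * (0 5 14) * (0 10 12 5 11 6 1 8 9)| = 40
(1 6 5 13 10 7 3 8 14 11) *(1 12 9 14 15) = (1 6 5 13 10 7 3 8 15)(9 14 11 12) = [0, 6, 2, 8, 4, 13, 5, 3, 15, 14, 7, 12, 9, 10, 11, 1]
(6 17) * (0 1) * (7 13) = [1, 0, 2, 3, 4, 5, 17, 13, 8, 9, 10, 11, 12, 7, 14, 15, 16, 6] = (0 1)(6 17)(7 13)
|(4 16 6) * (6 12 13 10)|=|(4 16 12 13 10 6)|=6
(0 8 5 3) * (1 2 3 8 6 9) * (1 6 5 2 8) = [5, 8, 3, 0, 4, 1, 9, 7, 2, 6] = (0 5 1 8 2 3)(6 9)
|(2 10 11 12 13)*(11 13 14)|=|(2 10 13)(11 12 14)|=3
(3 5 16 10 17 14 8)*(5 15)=(3 15 5 16 10 17 14 8)=[0, 1, 2, 15, 4, 16, 6, 7, 3, 9, 17, 11, 12, 13, 8, 5, 10, 14]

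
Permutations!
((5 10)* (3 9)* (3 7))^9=(5 10)=[0, 1, 2, 3, 4, 10, 6, 7, 8, 9, 5]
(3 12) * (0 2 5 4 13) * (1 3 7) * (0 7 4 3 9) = [2, 9, 5, 12, 13, 3, 6, 1, 8, 0, 10, 11, 4, 7] = (0 2 5 3 12 4 13 7 1 9)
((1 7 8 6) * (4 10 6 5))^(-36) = (1 6 10 4 5 8 7) = [0, 6, 2, 3, 5, 8, 10, 1, 7, 9, 4]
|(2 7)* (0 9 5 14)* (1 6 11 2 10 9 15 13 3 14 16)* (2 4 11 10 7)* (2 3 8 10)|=26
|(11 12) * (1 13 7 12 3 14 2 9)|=9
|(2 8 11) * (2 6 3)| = |(2 8 11 6 3)| = 5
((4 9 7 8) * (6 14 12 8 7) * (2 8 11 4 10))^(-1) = (2 10 8)(4 11 12 14 6 9) = [0, 1, 10, 3, 11, 5, 9, 7, 2, 4, 8, 12, 14, 13, 6]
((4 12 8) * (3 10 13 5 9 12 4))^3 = [0, 1, 2, 5, 4, 8, 6, 7, 13, 3, 9, 11, 10, 12] = (3 5 8 13 12 10 9)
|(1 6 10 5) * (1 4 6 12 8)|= 12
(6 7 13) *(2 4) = [0, 1, 4, 3, 2, 5, 7, 13, 8, 9, 10, 11, 12, 6] = (2 4)(6 7 13)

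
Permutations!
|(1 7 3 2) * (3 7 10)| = 4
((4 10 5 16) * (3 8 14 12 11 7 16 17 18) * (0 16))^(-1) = (0 7 11 12 14 8 3 18 17 5 10 4 16) = [7, 1, 2, 18, 16, 10, 6, 11, 3, 9, 4, 12, 14, 13, 8, 15, 0, 5, 17]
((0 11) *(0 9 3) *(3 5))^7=[9, 1, 2, 11, 4, 0, 6, 7, 8, 3, 10, 5]=(0 9 3 11 5)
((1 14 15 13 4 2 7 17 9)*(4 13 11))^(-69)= (1 11 7)(2 9 15)(4 17 14)= [0, 11, 9, 3, 17, 5, 6, 1, 8, 15, 10, 7, 12, 13, 4, 2, 16, 14]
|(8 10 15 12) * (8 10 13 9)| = |(8 13 9)(10 15 12)| = 3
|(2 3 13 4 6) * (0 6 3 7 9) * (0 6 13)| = 4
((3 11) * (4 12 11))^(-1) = (3 11 12 4) = [0, 1, 2, 11, 3, 5, 6, 7, 8, 9, 10, 12, 4]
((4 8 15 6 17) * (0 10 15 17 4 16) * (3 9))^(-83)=(0 8 15 16 4 10 17 6)(3 9)=[8, 1, 2, 9, 10, 5, 0, 7, 15, 3, 17, 11, 12, 13, 14, 16, 4, 6]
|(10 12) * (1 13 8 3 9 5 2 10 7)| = 10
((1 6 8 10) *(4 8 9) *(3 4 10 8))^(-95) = (1 6 9 10)(3 4) = [0, 6, 2, 4, 3, 5, 9, 7, 8, 10, 1]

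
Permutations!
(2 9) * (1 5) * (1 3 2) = (1 5 3 2 9) = [0, 5, 9, 2, 4, 3, 6, 7, 8, 1]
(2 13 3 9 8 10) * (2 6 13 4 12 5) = (2 4 12 5)(3 9 8 10 6 13) = [0, 1, 4, 9, 12, 2, 13, 7, 10, 8, 6, 11, 5, 3]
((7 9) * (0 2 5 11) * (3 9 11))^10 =[3, 1, 9, 11, 4, 7, 6, 2, 8, 0, 10, 5] =(0 3 11 5 7 2 9)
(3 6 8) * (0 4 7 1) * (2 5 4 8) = (0 8 3 6 2 5 4 7 1) = [8, 0, 5, 6, 7, 4, 2, 1, 3]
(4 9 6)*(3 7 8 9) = (3 7 8 9 6 4) = [0, 1, 2, 7, 3, 5, 4, 8, 9, 6]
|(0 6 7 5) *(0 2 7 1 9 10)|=15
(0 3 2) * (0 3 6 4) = [6, 1, 3, 2, 0, 5, 4] = (0 6 4)(2 3)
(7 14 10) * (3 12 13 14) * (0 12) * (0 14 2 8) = (0 12 13 2 8)(3 14 10 7) = [12, 1, 8, 14, 4, 5, 6, 3, 0, 9, 7, 11, 13, 2, 10]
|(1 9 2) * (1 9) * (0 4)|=2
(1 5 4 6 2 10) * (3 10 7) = (1 5 4 6 2 7 3 10) = [0, 5, 7, 10, 6, 4, 2, 3, 8, 9, 1]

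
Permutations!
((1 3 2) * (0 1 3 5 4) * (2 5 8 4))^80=(8)(2 5 3)=[0, 1, 5, 2, 4, 3, 6, 7, 8]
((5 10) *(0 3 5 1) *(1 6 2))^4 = [6, 10, 5, 2, 4, 1, 3, 7, 8, 9, 0] = (0 6 3 2 5 1 10)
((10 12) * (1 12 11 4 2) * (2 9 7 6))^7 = [0, 6, 7, 3, 10, 5, 9, 4, 8, 11, 1, 12, 2] = (1 6 9 11 12 2 7 4 10)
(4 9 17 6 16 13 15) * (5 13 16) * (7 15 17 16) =[0, 1, 2, 3, 9, 13, 5, 15, 8, 16, 10, 11, 12, 17, 14, 4, 7, 6] =(4 9 16 7 15)(5 13 17 6)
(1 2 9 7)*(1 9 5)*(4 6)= (1 2 5)(4 6)(7 9)= [0, 2, 5, 3, 6, 1, 4, 9, 8, 7]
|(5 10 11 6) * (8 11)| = 5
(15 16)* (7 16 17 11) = (7 16 15 17 11) = [0, 1, 2, 3, 4, 5, 6, 16, 8, 9, 10, 7, 12, 13, 14, 17, 15, 11]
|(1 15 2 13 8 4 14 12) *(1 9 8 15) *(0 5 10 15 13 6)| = |(0 5 10 15 2 6)(4 14 12 9 8)| = 30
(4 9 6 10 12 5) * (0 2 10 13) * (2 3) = [3, 1, 10, 2, 9, 4, 13, 7, 8, 6, 12, 11, 5, 0] = (0 3 2 10 12 5 4 9 6 13)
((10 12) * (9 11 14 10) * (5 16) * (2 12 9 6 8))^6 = [0, 1, 6, 3, 4, 5, 2, 7, 12, 14, 11, 10, 8, 13, 9, 15, 16] = (16)(2 6)(8 12)(9 14)(10 11)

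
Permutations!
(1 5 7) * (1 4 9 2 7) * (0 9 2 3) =[9, 5, 7, 0, 2, 1, 6, 4, 8, 3] =(0 9 3)(1 5)(2 7 4)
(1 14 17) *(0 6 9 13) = (0 6 9 13)(1 14 17) = [6, 14, 2, 3, 4, 5, 9, 7, 8, 13, 10, 11, 12, 0, 17, 15, 16, 1]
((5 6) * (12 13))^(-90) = (13) = [0, 1, 2, 3, 4, 5, 6, 7, 8, 9, 10, 11, 12, 13]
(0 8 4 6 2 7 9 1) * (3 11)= (0 8 4 6 2 7 9 1)(3 11)= [8, 0, 7, 11, 6, 5, 2, 9, 4, 1, 10, 3]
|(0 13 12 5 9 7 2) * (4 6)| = 14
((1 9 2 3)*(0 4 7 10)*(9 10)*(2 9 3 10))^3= [3, 0, 4, 10, 1, 5, 6, 2, 8, 9, 7]= (0 3 10 7 2 4 1)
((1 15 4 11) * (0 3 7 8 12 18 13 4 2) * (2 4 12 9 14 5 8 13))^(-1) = (0 2 18 12 13 7 3)(1 11 4 15)(5 14 9 8) = [2, 11, 18, 0, 15, 14, 6, 3, 5, 8, 10, 4, 13, 7, 9, 1, 16, 17, 12]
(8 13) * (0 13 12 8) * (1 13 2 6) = (0 2 6 1 13)(8 12) = [2, 13, 6, 3, 4, 5, 1, 7, 12, 9, 10, 11, 8, 0]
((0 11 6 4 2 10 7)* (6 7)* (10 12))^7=[11, 1, 10, 3, 12, 5, 2, 0, 8, 9, 4, 7, 6]=(0 11 7)(2 10 4 12 6)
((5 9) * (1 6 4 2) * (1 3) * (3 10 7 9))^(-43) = (1 4 10 9 3 6 2 7 5) = [0, 4, 7, 6, 10, 1, 2, 5, 8, 3, 9]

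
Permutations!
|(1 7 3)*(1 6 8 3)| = 6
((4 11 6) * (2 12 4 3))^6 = (12) = [0, 1, 2, 3, 4, 5, 6, 7, 8, 9, 10, 11, 12]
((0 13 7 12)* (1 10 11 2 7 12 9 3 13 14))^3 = (0 10 7 13 14 11 9 12 1 2 3) = [10, 2, 3, 0, 4, 5, 6, 13, 8, 12, 7, 9, 1, 14, 11]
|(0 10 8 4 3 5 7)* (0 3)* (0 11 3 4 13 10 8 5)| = 9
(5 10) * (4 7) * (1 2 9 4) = (1 2 9 4 7)(5 10) = [0, 2, 9, 3, 7, 10, 6, 1, 8, 4, 5]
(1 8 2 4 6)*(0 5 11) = [5, 8, 4, 3, 6, 11, 1, 7, 2, 9, 10, 0] = (0 5 11)(1 8 2 4 6)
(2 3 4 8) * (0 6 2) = (0 6 2 3 4 8) = [6, 1, 3, 4, 8, 5, 2, 7, 0]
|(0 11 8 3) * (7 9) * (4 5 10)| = |(0 11 8 3)(4 5 10)(7 9)| = 12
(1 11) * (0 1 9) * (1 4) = (0 4 1 11 9) = [4, 11, 2, 3, 1, 5, 6, 7, 8, 0, 10, 9]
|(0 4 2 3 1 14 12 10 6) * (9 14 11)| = 11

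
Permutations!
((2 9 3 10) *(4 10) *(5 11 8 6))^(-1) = (2 10 4 3 9)(5 6 8 11) = [0, 1, 10, 9, 3, 6, 8, 7, 11, 2, 4, 5]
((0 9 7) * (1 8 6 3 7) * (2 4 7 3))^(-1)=[7, 9, 6, 3, 2, 5, 8, 4, 1, 0]=(0 7 4 2 6 8 1 9)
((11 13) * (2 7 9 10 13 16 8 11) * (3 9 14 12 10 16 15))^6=(16)=[0, 1, 2, 3, 4, 5, 6, 7, 8, 9, 10, 11, 12, 13, 14, 15, 16]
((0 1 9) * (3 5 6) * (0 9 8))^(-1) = (9)(0 8 1)(3 6 5) = [8, 0, 2, 6, 4, 3, 5, 7, 1, 9]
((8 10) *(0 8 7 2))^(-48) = (0 10 2 8 7) = [10, 1, 8, 3, 4, 5, 6, 0, 7, 9, 2]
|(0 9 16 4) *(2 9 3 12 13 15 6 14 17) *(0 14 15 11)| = |(0 3 12 13 11)(2 9 16 4 14 17)(6 15)| = 30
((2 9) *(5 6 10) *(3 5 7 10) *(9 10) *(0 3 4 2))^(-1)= (0 9 7 10 2 4 6 5 3)= [9, 1, 4, 0, 6, 3, 5, 10, 8, 7, 2]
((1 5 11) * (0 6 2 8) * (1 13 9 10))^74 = [2, 11, 0, 3, 4, 13, 8, 7, 6, 1, 5, 9, 12, 10] = (0 2)(1 11 9)(5 13 10)(6 8)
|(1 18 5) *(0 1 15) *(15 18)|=|(0 1 15)(5 18)|=6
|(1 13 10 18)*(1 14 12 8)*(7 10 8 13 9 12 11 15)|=|(1 9 12 13 8)(7 10 18 14 11 15)|=30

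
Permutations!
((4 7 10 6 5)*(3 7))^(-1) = [0, 1, 2, 4, 5, 6, 10, 3, 8, 9, 7] = (3 4 5 6 10 7)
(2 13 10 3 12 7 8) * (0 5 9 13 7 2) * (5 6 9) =(0 6 9 13 10 3 12 2 7 8) =[6, 1, 7, 12, 4, 5, 9, 8, 0, 13, 3, 11, 2, 10]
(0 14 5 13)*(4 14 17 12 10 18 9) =(0 17 12 10 18 9 4 14 5 13) =[17, 1, 2, 3, 14, 13, 6, 7, 8, 4, 18, 11, 10, 0, 5, 15, 16, 12, 9]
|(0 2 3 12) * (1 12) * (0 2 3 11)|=6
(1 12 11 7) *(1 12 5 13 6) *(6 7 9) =(1 5 13 7 12 11 9 6) =[0, 5, 2, 3, 4, 13, 1, 12, 8, 6, 10, 9, 11, 7]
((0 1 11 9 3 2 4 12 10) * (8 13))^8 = (13)(0 10 12 4 2 3 9 11 1) = [10, 0, 3, 9, 2, 5, 6, 7, 8, 11, 12, 1, 4, 13]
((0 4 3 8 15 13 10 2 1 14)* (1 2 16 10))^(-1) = (0 14 1 13 15 8 3 4)(10 16) = [14, 13, 2, 4, 0, 5, 6, 7, 3, 9, 16, 11, 12, 15, 1, 8, 10]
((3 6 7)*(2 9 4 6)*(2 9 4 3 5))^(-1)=(2 5 7 6 4)(3 9)=[0, 1, 5, 9, 2, 7, 4, 6, 8, 3]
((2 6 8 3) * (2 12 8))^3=(12)(2 6)=[0, 1, 6, 3, 4, 5, 2, 7, 8, 9, 10, 11, 12]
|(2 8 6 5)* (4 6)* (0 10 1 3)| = 20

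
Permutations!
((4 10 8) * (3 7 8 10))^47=(10)(3 4 8 7)=[0, 1, 2, 4, 8, 5, 6, 3, 7, 9, 10]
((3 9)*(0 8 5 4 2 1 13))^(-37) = [1, 4, 5, 9, 8, 0, 6, 7, 13, 3, 10, 11, 12, 2] = (0 1 4 8 13 2 5)(3 9)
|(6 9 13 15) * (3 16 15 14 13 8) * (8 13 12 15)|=6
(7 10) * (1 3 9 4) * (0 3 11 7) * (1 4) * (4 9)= [3, 11, 2, 4, 9, 5, 6, 10, 8, 1, 0, 7]= (0 3 4 9 1 11 7 10)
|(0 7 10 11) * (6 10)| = 5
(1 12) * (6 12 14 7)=(1 14 7 6 12)=[0, 14, 2, 3, 4, 5, 12, 6, 8, 9, 10, 11, 1, 13, 7]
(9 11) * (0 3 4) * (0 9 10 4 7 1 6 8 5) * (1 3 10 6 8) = (0 10 4 9 11 6 1 8 5)(3 7) = [10, 8, 2, 7, 9, 0, 1, 3, 5, 11, 4, 6]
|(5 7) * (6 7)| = |(5 6 7)| = 3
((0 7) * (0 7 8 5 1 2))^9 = (0 2 1 5 8) = [2, 5, 1, 3, 4, 8, 6, 7, 0]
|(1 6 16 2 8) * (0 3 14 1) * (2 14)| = 4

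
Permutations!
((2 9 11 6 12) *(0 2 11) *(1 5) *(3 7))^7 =[2, 5, 9, 7, 4, 1, 12, 3, 8, 0, 10, 6, 11] =(0 2 9)(1 5)(3 7)(6 12 11)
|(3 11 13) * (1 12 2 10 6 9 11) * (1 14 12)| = |(2 10 6 9 11 13 3 14 12)| = 9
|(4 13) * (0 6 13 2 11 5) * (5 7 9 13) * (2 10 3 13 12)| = |(0 6 5)(2 11 7 9 12)(3 13 4 10)| = 60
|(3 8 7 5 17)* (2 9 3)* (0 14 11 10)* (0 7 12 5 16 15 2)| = 14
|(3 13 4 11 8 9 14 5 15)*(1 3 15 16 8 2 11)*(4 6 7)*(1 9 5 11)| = 30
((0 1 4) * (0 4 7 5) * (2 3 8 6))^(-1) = (0 5 7 1)(2 6 8 3) = [5, 0, 6, 2, 4, 7, 8, 1, 3]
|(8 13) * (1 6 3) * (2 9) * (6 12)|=4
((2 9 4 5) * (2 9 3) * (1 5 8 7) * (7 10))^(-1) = (1 7 10 8 4 9 5)(2 3) = [0, 7, 3, 2, 9, 1, 6, 10, 4, 5, 8]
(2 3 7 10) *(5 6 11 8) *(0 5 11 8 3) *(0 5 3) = (0 3 7 10 2 5 6 8 11) = [3, 1, 5, 7, 4, 6, 8, 10, 11, 9, 2, 0]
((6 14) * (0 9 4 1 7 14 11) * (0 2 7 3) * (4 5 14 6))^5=(0 1 14 9 3 4 5)(2 7 6 11)=[1, 14, 7, 4, 5, 0, 11, 6, 8, 3, 10, 2, 12, 13, 9]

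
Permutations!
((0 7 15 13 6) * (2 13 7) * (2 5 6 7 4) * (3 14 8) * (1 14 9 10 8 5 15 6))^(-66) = [13, 1, 0, 10, 6, 5, 2, 4, 9, 8, 3, 11, 12, 15, 14, 7] = (0 13 15 7 4 6 2)(3 10)(8 9)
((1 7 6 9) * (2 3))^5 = (1 7 6 9)(2 3) = [0, 7, 3, 2, 4, 5, 9, 6, 8, 1]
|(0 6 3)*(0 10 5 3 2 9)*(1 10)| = 4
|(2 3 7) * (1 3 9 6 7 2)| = |(1 3 2 9 6 7)| = 6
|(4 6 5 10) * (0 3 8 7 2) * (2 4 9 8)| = |(0 3 2)(4 6 5 10 9 8 7)| = 21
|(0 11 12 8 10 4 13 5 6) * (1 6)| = |(0 11 12 8 10 4 13 5 1 6)| = 10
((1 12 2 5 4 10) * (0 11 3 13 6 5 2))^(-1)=[12, 10, 2, 11, 5, 6, 13, 7, 8, 9, 4, 0, 1, 3]=(0 12 1 10 4 5 6 13 3 11)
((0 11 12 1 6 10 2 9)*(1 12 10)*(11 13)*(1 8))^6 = (13) = [0, 1, 2, 3, 4, 5, 6, 7, 8, 9, 10, 11, 12, 13]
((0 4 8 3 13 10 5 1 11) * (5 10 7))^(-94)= [7, 3, 2, 11, 5, 8, 6, 4, 1, 9, 10, 13, 12, 0]= (0 7 4 5 8 1 3 11 13)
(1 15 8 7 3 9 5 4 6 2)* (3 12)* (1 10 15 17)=(1 17)(2 10 15 8 7 12 3 9 5 4 6)=[0, 17, 10, 9, 6, 4, 2, 12, 7, 5, 15, 11, 3, 13, 14, 8, 16, 1]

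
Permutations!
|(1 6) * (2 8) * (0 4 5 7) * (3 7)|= |(0 4 5 3 7)(1 6)(2 8)|= 10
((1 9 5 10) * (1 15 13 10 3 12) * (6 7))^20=(10 13 15)=[0, 1, 2, 3, 4, 5, 6, 7, 8, 9, 13, 11, 12, 15, 14, 10]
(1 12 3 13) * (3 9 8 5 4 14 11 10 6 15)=[0, 12, 2, 13, 14, 4, 15, 7, 5, 8, 6, 10, 9, 1, 11, 3]=(1 12 9 8 5 4 14 11 10 6 15 3 13)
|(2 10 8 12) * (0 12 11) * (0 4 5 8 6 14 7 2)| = |(0 12)(2 10 6 14 7)(4 5 8 11)| = 20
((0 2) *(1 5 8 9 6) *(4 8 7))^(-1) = (0 2)(1 6 9 8 4 7 5) = [2, 6, 0, 3, 7, 1, 9, 5, 4, 8]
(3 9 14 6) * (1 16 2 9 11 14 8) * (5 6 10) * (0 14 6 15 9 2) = (0 14 10 5 15 9 8 1 16)(3 11 6) = [14, 16, 2, 11, 4, 15, 3, 7, 1, 8, 5, 6, 12, 13, 10, 9, 0]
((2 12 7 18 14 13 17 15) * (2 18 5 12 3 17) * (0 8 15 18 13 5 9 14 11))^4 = (0 2 11 13 18 15 17 8 3)(5 14 9 7 12) = [2, 1, 11, 0, 4, 14, 6, 12, 3, 7, 10, 13, 5, 18, 9, 17, 16, 8, 15]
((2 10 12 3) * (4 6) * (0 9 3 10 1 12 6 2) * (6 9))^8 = (0 3 9 10 12 1 2 4 6) = [3, 2, 4, 9, 6, 5, 0, 7, 8, 10, 12, 11, 1]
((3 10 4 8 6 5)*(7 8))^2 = [0, 1, 2, 4, 8, 10, 3, 6, 5, 9, 7] = (3 4 8 5 10 7 6)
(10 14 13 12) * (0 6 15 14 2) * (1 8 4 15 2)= (0 6 2)(1 8 4 15 14 13 12 10)= [6, 8, 0, 3, 15, 5, 2, 7, 4, 9, 1, 11, 10, 12, 13, 14]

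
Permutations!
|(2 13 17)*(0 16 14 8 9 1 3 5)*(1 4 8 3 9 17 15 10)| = |(0 16 14 3 5)(1 9 4 8 17 2 13 15 10)| = 45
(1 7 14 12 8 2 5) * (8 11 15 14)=(1 7 8 2 5)(11 15 14 12)=[0, 7, 5, 3, 4, 1, 6, 8, 2, 9, 10, 15, 11, 13, 12, 14]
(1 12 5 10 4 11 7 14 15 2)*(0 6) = (0 6)(1 12 5 10 4 11 7 14 15 2) = [6, 12, 1, 3, 11, 10, 0, 14, 8, 9, 4, 7, 5, 13, 15, 2]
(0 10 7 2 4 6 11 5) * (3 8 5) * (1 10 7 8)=(0 7 2 4 6 11 3 1 10 8 5)=[7, 10, 4, 1, 6, 0, 11, 2, 5, 9, 8, 3]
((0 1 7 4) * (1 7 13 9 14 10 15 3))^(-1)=[4, 3, 2, 15, 7, 5, 6, 0, 8, 13, 14, 11, 12, 1, 9, 10]=(0 4 7)(1 3 15 10 14 9 13)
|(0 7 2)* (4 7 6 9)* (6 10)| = |(0 10 6 9 4 7 2)| = 7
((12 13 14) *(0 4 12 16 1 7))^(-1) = [7, 16, 2, 3, 0, 5, 6, 1, 8, 9, 10, 11, 4, 12, 13, 15, 14] = (0 7 1 16 14 13 12 4)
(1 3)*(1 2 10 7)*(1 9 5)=(1 3 2 10 7 9 5)=[0, 3, 10, 2, 4, 1, 6, 9, 8, 5, 7]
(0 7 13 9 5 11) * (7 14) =[14, 1, 2, 3, 4, 11, 6, 13, 8, 5, 10, 0, 12, 9, 7] =(0 14 7 13 9 5 11)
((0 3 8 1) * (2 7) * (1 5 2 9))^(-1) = [1, 9, 5, 0, 4, 8, 6, 2, 3, 7] = (0 1 9 7 2 5 8 3)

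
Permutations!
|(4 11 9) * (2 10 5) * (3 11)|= |(2 10 5)(3 11 9 4)|= 12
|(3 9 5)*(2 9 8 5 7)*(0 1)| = |(0 1)(2 9 7)(3 8 5)| = 6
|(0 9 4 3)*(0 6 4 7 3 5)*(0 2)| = |(0 9 7 3 6 4 5 2)| = 8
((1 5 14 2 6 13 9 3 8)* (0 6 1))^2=(0 13 3)(1 14)(2 5)(6 9 8)=[13, 14, 5, 0, 4, 2, 9, 7, 6, 8, 10, 11, 12, 3, 1]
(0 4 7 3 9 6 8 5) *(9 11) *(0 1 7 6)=(0 4 6 8 5 1 7 3 11 9)=[4, 7, 2, 11, 6, 1, 8, 3, 5, 0, 10, 9]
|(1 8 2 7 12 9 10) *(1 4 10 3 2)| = 10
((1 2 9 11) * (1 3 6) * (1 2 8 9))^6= (1 2 6 3 11 9 8)= [0, 2, 6, 11, 4, 5, 3, 7, 1, 8, 10, 9]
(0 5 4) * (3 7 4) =(0 5 3 7 4) =[5, 1, 2, 7, 0, 3, 6, 4]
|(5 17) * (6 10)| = |(5 17)(6 10)| = 2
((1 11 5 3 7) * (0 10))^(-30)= (11)= [0, 1, 2, 3, 4, 5, 6, 7, 8, 9, 10, 11]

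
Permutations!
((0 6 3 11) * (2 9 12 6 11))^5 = (12)(0 11) = [11, 1, 2, 3, 4, 5, 6, 7, 8, 9, 10, 0, 12]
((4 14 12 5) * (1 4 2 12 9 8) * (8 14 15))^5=(1 4 15 8)(2 5 12)(9 14)=[0, 4, 5, 3, 15, 12, 6, 7, 1, 14, 10, 11, 2, 13, 9, 8]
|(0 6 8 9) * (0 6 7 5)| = |(0 7 5)(6 8 9)| = 3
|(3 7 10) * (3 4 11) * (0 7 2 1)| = |(0 7 10 4 11 3 2 1)| = 8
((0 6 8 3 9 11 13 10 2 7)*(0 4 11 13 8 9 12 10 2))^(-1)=(0 10 12 3 8 11 4 7 2 13 9 6)=[10, 1, 13, 8, 7, 5, 0, 2, 11, 6, 12, 4, 3, 9]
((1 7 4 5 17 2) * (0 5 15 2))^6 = [0, 7, 1, 3, 15, 5, 6, 4, 8, 9, 10, 11, 12, 13, 14, 2, 16, 17] = (17)(1 7 4 15 2)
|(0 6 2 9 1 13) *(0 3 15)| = |(0 6 2 9 1 13 3 15)| = 8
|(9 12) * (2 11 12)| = |(2 11 12 9)| = 4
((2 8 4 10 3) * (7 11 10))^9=(2 4 11 3 8 7 10)=[0, 1, 4, 8, 11, 5, 6, 10, 7, 9, 2, 3]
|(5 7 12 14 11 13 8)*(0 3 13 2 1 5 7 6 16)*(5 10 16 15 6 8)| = |(0 3 13 5 8 7 12 14 11 2 1 10 16)(6 15)| = 26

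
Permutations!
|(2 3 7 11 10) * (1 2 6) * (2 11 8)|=4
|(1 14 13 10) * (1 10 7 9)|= 5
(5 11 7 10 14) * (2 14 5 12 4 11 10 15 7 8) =(2 14 12 4 11 8)(5 10)(7 15) =[0, 1, 14, 3, 11, 10, 6, 15, 2, 9, 5, 8, 4, 13, 12, 7]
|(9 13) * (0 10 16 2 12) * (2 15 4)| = 14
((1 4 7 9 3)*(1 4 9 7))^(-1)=[0, 4, 2, 9, 3, 5, 6, 7, 8, 1]=(1 4 3 9)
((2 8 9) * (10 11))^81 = (10 11) = [0, 1, 2, 3, 4, 5, 6, 7, 8, 9, 11, 10]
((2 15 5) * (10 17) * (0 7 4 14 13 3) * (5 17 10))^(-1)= (0 3 13 14 4 7)(2 5 17 15)= [3, 1, 5, 13, 7, 17, 6, 0, 8, 9, 10, 11, 12, 14, 4, 2, 16, 15]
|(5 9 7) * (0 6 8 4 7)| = |(0 6 8 4 7 5 9)| = 7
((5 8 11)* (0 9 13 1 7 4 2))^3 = (0 1 2 13 4 9 7) = [1, 2, 13, 3, 9, 5, 6, 0, 8, 7, 10, 11, 12, 4]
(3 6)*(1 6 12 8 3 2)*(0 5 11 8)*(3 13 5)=(0 3 12)(1 6 2)(5 11 8 13)=[3, 6, 1, 12, 4, 11, 2, 7, 13, 9, 10, 8, 0, 5]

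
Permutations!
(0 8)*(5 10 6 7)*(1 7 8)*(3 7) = (0 1 3 7 5 10 6 8) = [1, 3, 2, 7, 4, 10, 8, 5, 0, 9, 6]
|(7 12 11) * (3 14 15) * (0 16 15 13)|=|(0 16 15 3 14 13)(7 12 11)|=6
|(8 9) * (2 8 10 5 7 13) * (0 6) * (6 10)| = 9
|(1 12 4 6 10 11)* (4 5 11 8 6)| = 12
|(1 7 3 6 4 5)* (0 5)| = 7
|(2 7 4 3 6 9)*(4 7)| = |(2 4 3 6 9)| = 5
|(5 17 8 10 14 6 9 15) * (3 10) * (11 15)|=10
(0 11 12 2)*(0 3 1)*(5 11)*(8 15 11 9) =(0 5 9 8 15 11 12 2 3 1) =[5, 0, 3, 1, 4, 9, 6, 7, 15, 8, 10, 12, 2, 13, 14, 11]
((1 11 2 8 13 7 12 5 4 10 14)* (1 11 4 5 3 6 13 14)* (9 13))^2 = (1 10 4)(2 14)(3 9 7)(6 13 12)(8 11) = [0, 10, 14, 9, 1, 5, 13, 3, 11, 7, 4, 8, 6, 12, 2]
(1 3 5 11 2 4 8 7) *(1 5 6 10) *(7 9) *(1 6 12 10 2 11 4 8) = (1 3 12 10 6 2 8 9 7 5 4) = [0, 3, 8, 12, 1, 4, 2, 5, 9, 7, 6, 11, 10]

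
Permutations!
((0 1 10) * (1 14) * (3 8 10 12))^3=(0 12 10 1 8 14 3)=[12, 8, 2, 0, 4, 5, 6, 7, 14, 9, 1, 11, 10, 13, 3]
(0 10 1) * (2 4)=(0 10 1)(2 4)=[10, 0, 4, 3, 2, 5, 6, 7, 8, 9, 1]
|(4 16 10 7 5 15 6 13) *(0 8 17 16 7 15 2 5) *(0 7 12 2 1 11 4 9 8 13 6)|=24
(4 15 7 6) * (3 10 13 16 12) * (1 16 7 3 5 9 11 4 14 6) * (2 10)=(1 16 12 5 9 11 4 15 3 2 10 13 7)(6 14)=[0, 16, 10, 2, 15, 9, 14, 1, 8, 11, 13, 4, 5, 7, 6, 3, 12]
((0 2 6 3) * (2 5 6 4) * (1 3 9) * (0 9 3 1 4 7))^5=(0 4 6 7 9 5 2 3)=[4, 1, 3, 0, 6, 2, 7, 9, 8, 5]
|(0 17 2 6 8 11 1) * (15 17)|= 8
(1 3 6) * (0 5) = (0 5)(1 3 6) = [5, 3, 2, 6, 4, 0, 1]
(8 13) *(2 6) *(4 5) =[0, 1, 6, 3, 5, 4, 2, 7, 13, 9, 10, 11, 12, 8] =(2 6)(4 5)(8 13)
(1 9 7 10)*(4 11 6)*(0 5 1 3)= [5, 9, 2, 0, 11, 1, 4, 10, 8, 7, 3, 6]= (0 5 1 9 7 10 3)(4 11 6)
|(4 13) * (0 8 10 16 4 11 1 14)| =9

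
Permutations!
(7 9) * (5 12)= (5 12)(7 9)= [0, 1, 2, 3, 4, 12, 6, 9, 8, 7, 10, 11, 5]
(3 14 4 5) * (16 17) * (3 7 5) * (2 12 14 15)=[0, 1, 12, 15, 3, 7, 6, 5, 8, 9, 10, 11, 14, 13, 4, 2, 17, 16]=(2 12 14 4 3 15)(5 7)(16 17)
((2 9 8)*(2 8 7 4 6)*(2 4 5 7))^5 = (2 9)(4 6)(5 7) = [0, 1, 9, 3, 6, 7, 4, 5, 8, 2]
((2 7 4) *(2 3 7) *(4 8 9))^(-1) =(3 4 9 8 7) =[0, 1, 2, 4, 9, 5, 6, 3, 7, 8]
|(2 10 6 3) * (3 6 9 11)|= 5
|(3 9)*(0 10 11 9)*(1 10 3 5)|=|(0 3)(1 10 11 9 5)|=10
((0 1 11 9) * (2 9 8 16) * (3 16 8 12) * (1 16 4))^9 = (0 16 2 9)(1 4 3 12 11) = [16, 4, 9, 12, 3, 5, 6, 7, 8, 0, 10, 1, 11, 13, 14, 15, 2]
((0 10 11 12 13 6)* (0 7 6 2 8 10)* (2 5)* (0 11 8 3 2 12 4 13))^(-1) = (0 12 5 13 4 11)(2 3)(6 7)(8 10) = [12, 1, 3, 2, 11, 13, 7, 6, 10, 9, 8, 0, 5, 4]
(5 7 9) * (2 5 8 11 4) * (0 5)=(0 5 7 9 8 11 4 2)=[5, 1, 0, 3, 2, 7, 6, 9, 11, 8, 10, 4]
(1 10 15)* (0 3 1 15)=[3, 10, 2, 1, 4, 5, 6, 7, 8, 9, 0, 11, 12, 13, 14, 15]=(15)(0 3 1 10)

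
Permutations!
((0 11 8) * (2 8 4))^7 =[4, 1, 0, 3, 8, 5, 6, 7, 11, 9, 10, 2] =(0 4 8 11 2)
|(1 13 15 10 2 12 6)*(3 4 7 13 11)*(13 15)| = 10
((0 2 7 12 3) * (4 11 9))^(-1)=(0 3 12 7 2)(4 9 11)=[3, 1, 0, 12, 9, 5, 6, 2, 8, 11, 10, 4, 7]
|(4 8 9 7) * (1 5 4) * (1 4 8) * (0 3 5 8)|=|(0 3 5)(1 8 9 7 4)|=15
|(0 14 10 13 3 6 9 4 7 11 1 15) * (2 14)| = 13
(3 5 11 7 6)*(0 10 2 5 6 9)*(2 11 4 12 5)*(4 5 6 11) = [10, 1, 2, 11, 12, 5, 3, 9, 8, 0, 4, 7, 6] = (0 10 4 12 6 3 11 7 9)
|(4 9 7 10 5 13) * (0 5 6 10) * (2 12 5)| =8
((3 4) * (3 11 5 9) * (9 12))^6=(12)=[0, 1, 2, 3, 4, 5, 6, 7, 8, 9, 10, 11, 12]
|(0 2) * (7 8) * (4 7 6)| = 4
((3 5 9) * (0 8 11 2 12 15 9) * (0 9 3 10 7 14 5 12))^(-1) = (0 2 11 8)(3 15 12)(5 14 7 10 9) = [2, 1, 11, 15, 4, 14, 6, 10, 0, 5, 9, 8, 3, 13, 7, 12]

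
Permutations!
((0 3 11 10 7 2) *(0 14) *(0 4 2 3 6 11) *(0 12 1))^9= (14)(0 6 11 10 7 3 12 1)= [6, 0, 2, 12, 4, 5, 11, 3, 8, 9, 7, 10, 1, 13, 14]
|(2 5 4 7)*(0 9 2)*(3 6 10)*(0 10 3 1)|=|(0 9 2 5 4 7 10 1)(3 6)|=8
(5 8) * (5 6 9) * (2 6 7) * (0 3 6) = (0 3 6 9 5 8 7 2) = [3, 1, 0, 6, 4, 8, 9, 2, 7, 5]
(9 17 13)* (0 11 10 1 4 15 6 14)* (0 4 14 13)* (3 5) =(0 11 10 1 14 4 15 6 13 9 17)(3 5) =[11, 14, 2, 5, 15, 3, 13, 7, 8, 17, 1, 10, 12, 9, 4, 6, 16, 0]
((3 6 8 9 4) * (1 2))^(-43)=(1 2)(3 8 4 6 9)=[0, 2, 1, 8, 6, 5, 9, 7, 4, 3]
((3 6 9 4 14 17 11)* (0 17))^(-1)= [14, 1, 2, 11, 9, 5, 3, 7, 8, 6, 10, 17, 12, 13, 4, 15, 16, 0]= (0 14 4 9 6 3 11 17)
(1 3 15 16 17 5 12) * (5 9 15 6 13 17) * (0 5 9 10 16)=(0 5 12 1 3 6 13 17 10 16 9 15)=[5, 3, 2, 6, 4, 12, 13, 7, 8, 15, 16, 11, 1, 17, 14, 0, 9, 10]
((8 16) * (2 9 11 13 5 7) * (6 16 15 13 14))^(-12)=(2 7 5 13 15 8 16 6 14 11 9)=[0, 1, 7, 3, 4, 13, 14, 5, 16, 2, 10, 9, 12, 15, 11, 8, 6]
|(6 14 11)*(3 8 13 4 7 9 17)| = 21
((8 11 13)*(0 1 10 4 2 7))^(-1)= [7, 0, 4, 3, 10, 5, 6, 2, 13, 9, 1, 8, 12, 11]= (0 7 2 4 10 1)(8 13 11)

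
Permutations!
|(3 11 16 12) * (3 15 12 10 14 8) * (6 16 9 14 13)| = |(3 11 9 14 8)(6 16 10 13)(12 15)| = 20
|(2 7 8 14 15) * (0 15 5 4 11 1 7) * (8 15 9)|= 11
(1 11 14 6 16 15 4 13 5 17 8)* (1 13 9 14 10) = (1 11 10)(4 9 14 6 16 15)(5 17 8 13) = [0, 11, 2, 3, 9, 17, 16, 7, 13, 14, 1, 10, 12, 5, 6, 4, 15, 8]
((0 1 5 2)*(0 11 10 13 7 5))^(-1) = (0 1)(2 5 7 13 10 11) = [1, 0, 5, 3, 4, 7, 6, 13, 8, 9, 11, 2, 12, 10]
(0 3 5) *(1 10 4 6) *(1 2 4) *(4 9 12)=(0 3 5)(1 10)(2 9 12 4 6)=[3, 10, 9, 5, 6, 0, 2, 7, 8, 12, 1, 11, 4]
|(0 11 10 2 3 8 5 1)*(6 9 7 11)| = |(0 6 9 7 11 10 2 3 8 5 1)| = 11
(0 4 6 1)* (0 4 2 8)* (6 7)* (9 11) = (0 2 8)(1 4 7 6)(9 11) = [2, 4, 8, 3, 7, 5, 1, 6, 0, 11, 10, 9]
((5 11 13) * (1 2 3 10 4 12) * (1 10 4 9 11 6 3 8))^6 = (3 13 10)(4 5 9)(6 11 12) = [0, 1, 2, 13, 5, 9, 11, 7, 8, 4, 3, 12, 6, 10]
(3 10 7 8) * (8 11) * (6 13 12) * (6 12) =(3 10 7 11 8)(6 13) =[0, 1, 2, 10, 4, 5, 13, 11, 3, 9, 7, 8, 12, 6]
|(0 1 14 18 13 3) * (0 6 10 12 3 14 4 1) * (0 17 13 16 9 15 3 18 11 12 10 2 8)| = |(0 17 13 14 11 12 18 16 9 15 3 6 2 8)(1 4)| = 14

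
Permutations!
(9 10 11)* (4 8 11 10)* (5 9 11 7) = (11)(4 8 7 5 9) = [0, 1, 2, 3, 8, 9, 6, 5, 7, 4, 10, 11]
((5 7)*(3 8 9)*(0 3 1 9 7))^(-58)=(9)(0 8 5 3 7)=[8, 1, 2, 7, 4, 3, 6, 0, 5, 9]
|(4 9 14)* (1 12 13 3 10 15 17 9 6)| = 11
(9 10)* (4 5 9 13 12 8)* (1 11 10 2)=(1 11 10 13 12 8 4 5 9 2)=[0, 11, 1, 3, 5, 9, 6, 7, 4, 2, 13, 10, 8, 12]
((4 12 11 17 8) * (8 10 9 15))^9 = [0, 1, 2, 3, 12, 5, 6, 7, 4, 15, 9, 17, 11, 13, 14, 8, 16, 10] = (4 12 11 17 10 9 15 8)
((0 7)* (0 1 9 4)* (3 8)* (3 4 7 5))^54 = (9)(0 4 8 3 5) = [4, 1, 2, 5, 8, 0, 6, 7, 3, 9]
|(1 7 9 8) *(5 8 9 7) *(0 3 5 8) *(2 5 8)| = |(9)(0 3 8 1 2 5)| = 6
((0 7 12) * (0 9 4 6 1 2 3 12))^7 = (12)(0 7) = [7, 1, 2, 3, 4, 5, 6, 0, 8, 9, 10, 11, 12]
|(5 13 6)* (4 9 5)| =|(4 9 5 13 6)| =5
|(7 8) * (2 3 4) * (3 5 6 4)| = |(2 5 6 4)(7 8)| = 4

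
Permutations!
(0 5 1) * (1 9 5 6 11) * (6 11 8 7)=[11, 0, 2, 3, 4, 9, 8, 6, 7, 5, 10, 1]=(0 11 1)(5 9)(6 8 7)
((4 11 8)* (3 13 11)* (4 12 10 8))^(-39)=(3 13 11 4)=[0, 1, 2, 13, 3, 5, 6, 7, 8, 9, 10, 4, 12, 11]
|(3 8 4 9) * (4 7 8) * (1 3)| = 4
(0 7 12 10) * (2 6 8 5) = (0 7 12 10)(2 6 8 5) = [7, 1, 6, 3, 4, 2, 8, 12, 5, 9, 0, 11, 10]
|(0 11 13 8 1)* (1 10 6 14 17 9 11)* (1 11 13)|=21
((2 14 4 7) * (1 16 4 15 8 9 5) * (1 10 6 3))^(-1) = (1 3 6 10 5 9 8 15 14 2 7 4 16) = [0, 3, 7, 6, 16, 9, 10, 4, 15, 8, 5, 11, 12, 13, 2, 14, 1]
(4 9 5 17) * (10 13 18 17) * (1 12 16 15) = (1 12 16 15)(4 9 5 10 13 18 17) = [0, 12, 2, 3, 9, 10, 6, 7, 8, 5, 13, 11, 16, 18, 14, 1, 15, 4, 17]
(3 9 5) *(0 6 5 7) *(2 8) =(0 6 5 3 9 7)(2 8) =[6, 1, 8, 9, 4, 3, 5, 0, 2, 7]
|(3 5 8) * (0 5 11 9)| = |(0 5 8 3 11 9)| = 6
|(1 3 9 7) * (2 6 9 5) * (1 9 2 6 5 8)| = |(1 3 8)(2 5 6)(7 9)| = 6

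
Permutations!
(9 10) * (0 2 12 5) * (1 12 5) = (0 2 5)(1 12)(9 10) = [2, 12, 5, 3, 4, 0, 6, 7, 8, 10, 9, 11, 1]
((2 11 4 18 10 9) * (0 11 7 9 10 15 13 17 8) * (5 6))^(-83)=(0 13 4 8 15 11 17 18)(2 7 9)(5 6)=[13, 1, 7, 3, 8, 6, 5, 9, 15, 2, 10, 17, 12, 4, 14, 11, 16, 18, 0]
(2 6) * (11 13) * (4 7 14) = (2 6)(4 7 14)(11 13) = [0, 1, 6, 3, 7, 5, 2, 14, 8, 9, 10, 13, 12, 11, 4]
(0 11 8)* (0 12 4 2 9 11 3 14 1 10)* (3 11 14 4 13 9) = [11, 10, 3, 4, 2, 5, 6, 7, 12, 14, 0, 8, 13, 9, 1] = (0 11 8 12 13 9 14 1 10)(2 3 4)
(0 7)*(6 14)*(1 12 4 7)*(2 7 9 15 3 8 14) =(0 1 12 4 9 15 3 8 14 6 2 7) =[1, 12, 7, 8, 9, 5, 2, 0, 14, 15, 10, 11, 4, 13, 6, 3]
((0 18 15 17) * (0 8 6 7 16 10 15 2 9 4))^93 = (0 9 18 4 2)(6 16 15 8 7 10 17) = [9, 1, 0, 3, 2, 5, 16, 10, 7, 18, 17, 11, 12, 13, 14, 8, 15, 6, 4]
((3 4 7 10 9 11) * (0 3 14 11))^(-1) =(0 9 10 7 4 3)(11 14) =[9, 1, 2, 0, 3, 5, 6, 4, 8, 10, 7, 14, 12, 13, 11]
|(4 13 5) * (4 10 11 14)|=6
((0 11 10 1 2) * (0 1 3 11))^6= (11)= [0, 1, 2, 3, 4, 5, 6, 7, 8, 9, 10, 11]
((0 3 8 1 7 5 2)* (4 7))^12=[4, 2, 1, 7, 0, 8, 6, 3, 5]=(0 4)(1 2)(3 7)(5 8)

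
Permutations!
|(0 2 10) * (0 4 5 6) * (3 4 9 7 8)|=|(0 2 10 9 7 8 3 4 5 6)|=10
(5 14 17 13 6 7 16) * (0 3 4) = [3, 1, 2, 4, 0, 14, 7, 16, 8, 9, 10, 11, 12, 6, 17, 15, 5, 13] = (0 3 4)(5 14 17 13 6 7 16)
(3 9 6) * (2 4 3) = (2 4 3 9 6) = [0, 1, 4, 9, 3, 5, 2, 7, 8, 6]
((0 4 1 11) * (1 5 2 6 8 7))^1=(0 4 5 2 6 8 7 1 11)=[4, 11, 6, 3, 5, 2, 8, 1, 7, 9, 10, 0]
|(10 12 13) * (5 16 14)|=3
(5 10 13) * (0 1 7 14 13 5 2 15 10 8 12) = (0 1 7 14 13 2 15 10 5 8 12) = [1, 7, 15, 3, 4, 8, 6, 14, 12, 9, 5, 11, 0, 2, 13, 10]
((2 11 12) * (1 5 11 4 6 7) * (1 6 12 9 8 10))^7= (1 5 11 9 8 10)(2 4 12)(6 7)= [0, 5, 4, 3, 12, 11, 7, 6, 10, 8, 1, 9, 2]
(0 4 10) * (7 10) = [4, 1, 2, 3, 7, 5, 6, 10, 8, 9, 0] = (0 4 7 10)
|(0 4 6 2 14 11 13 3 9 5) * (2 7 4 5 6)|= |(0 5)(2 14 11 13 3 9 6 7 4)|= 18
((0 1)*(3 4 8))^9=[1, 0, 2, 3, 4, 5, 6, 7, 8]=(8)(0 1)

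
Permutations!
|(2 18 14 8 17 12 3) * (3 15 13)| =9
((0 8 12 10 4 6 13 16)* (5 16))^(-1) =(0 16 5 13 6 4 10 12 8) =[16, 1, 2, 3, 10, 13, 4, 7, 0, 9, 12, 11, 8, 6, 14, 15, 5]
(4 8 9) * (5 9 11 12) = (4 8 11 12 5 9) = [0, 1, 2, 3, 8, 9, 6, 7, 11, 4, 10, 12, 5]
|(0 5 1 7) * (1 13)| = |(0 5 13 1 7)| = 5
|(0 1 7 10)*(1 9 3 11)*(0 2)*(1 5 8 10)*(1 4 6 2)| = |(0 9 3 11 5 8 10 1 7 4 6 2)| = 12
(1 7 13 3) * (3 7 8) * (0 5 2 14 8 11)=(0 5 2 14 8 3 1 11)(7 13)=[5, 11, 14, 1, 4, 2, 6, 13, 3, 9, 10, 0, 12, 7, 8]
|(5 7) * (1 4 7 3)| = |(1 4 7 5 3)| = 5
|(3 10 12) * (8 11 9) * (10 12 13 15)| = 6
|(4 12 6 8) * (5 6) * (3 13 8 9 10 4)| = |(3 13 8)(4 12 5 6 9 10)| = 6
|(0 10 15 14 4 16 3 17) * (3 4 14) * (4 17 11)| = |(0 10 15 3 11 4 16 17)| = 8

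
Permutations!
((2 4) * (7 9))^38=(9)=[0, 1, 2, 3, 4, 5, 6, 7, 8, 9]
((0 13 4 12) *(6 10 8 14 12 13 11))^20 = [12, 1, 2, 3, 4, 5, 11, 7, 10, 9, 6, 0, 14, 13, 8] = (0 12 14 8 10 6 11)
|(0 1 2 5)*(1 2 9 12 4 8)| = 15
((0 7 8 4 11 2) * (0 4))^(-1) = (0 8 7)(2 11 4) = [8, 1, 11, 3, 2, 5, 6, 0, 7, 9, 10, 4]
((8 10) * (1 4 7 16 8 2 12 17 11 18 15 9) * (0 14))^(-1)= (0 14)(1 9 15 18 11 17 12 2 10 8 16 7 4)= [14, 9, 10, 3, 1, 5, 6, 4, 16, 15, 8, 17, 2, 13, 0, 18, 7, 12, 11]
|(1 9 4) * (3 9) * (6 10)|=4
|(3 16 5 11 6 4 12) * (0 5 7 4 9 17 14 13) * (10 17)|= 45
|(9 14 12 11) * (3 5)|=|(3 5)(9 14 12 11)|=4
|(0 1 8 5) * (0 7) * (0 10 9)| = 7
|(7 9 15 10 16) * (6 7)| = 6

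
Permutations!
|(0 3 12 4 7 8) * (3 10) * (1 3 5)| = |(0 10 5 1 3 12 4 7 8)| = 9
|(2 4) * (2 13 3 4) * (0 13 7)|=|(0 13 3 4 7)|=5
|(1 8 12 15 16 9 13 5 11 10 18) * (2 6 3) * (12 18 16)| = 6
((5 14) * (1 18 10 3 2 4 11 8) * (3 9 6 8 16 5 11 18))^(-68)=(1 18 8 4 6 2 9 3 10)=[0, 18, 9, 10, 6, 5, 2, 7, 4, 3, 1, 11, 12, 13, 14, 15, 16, 17, 8]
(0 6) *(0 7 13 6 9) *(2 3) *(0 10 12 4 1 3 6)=(0 9 10 12 4 1 3 2 6 7 13)=[9, 3, 6, 2, 1, 5, 7, 13, 8, 10, 12, 11, 4, 0]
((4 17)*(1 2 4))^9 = [0, 2, 4, 3, 17, 5, 6, 7, 8, 9, 10, 11, 12, 13, 14, 15, 16, 1] = (1 2 4 17)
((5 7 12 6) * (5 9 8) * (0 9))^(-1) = (0 6 12 7 5 8 9) = [6, 1, 2, 3, 4, 8, 12, 5, 9, 0, 10, 11, 7]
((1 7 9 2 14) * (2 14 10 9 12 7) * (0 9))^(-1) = (0 10 2 1 14 9)(7 12) = [10, 14, 1, 3, 4, 5, 6, 12, 8, 0, 2, 11, 7, 13, 9]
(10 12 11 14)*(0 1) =(0 1)(10 12 11 14) =[1, 0, 2, 3, 4, 5, 6, 7, 8, 9, 12, 14, 11, 13, 10]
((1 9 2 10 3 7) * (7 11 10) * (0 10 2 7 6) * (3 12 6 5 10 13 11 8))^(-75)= (0 10 11 6 5 13 12 2)(3 8)= [10, 1, 0, 8, 4, 13, 5, 7, 3, 9, 11, 6, 2, 12]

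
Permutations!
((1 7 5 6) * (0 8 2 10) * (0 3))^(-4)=(0 8 2 10 3)=[8, 1, 10, 0, 4, 5, 6, 7, 2, 9, 3]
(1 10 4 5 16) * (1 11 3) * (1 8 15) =(1 10 4 5 16 11 3 8 15) =[0, 10, 2, 8, 5, 16, 6, 7, 15, 9, 4, 3, 12, 13, 14, 1, 11]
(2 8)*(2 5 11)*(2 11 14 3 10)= (2 8 5 14 3 10)= [0, 1, 8, 10, 4, 14, 6, 7, 5, 9, 2, 11, 12, 13, 3]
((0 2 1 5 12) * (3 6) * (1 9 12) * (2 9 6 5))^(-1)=(0 12 9)(1 5 3 6 2)=[12, 5, 1, 6, 4, 3, 2, 7, 8, 0, 10, 11, 9]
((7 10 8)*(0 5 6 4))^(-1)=(0 4 6 5)(7 8 10)=[4, 1, 2, 3, 6, 0, 5, 8, 10, 9, 7]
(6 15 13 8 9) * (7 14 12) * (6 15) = (7 14 12)(8 9 15 13) = [0, 1, 2, 3, 4, 5, 6, 14, 9, 15, 10, 11, 7, 8, 12, 13]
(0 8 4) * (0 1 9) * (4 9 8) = (0 4 1 8 9) = [4, 8, 2, 3, 1, 5, 6, 7, 9, 0]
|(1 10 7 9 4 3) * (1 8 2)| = |(1 10 7 9 4 3 8 2)| = 8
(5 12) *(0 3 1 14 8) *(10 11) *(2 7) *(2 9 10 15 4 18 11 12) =(0 3 1 14 8)(2 7 9 10 12 5)(4 18 11 15) =[3, 14, 7, 1, 18, 2, 6, 9, 0, 10, 12, 15, 5, 13, 8, 4, 16, 17, 11]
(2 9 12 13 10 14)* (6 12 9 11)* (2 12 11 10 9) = (2 10 14 12 13 9)(6 11) = [0, 1, 10, 3, 4, 5, 11, 7, 8, 2, 14, 6, 13, 9, 12]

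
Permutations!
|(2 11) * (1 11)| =3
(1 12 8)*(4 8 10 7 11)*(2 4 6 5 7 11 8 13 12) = [0, 2, 4, 3, 13, 7, 5, 8, 1, 9, 11, 6, 10, 12] = (1 2 4 13 12 10 11 6 5 7 8)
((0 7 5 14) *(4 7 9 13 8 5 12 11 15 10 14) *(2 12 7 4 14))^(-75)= [8, 1, 2, 3, 4, 9, 6, 7, 0, 5, 10, 11, 12, 14, 13, 15]= (15)(0 8)(5 9)(13 14)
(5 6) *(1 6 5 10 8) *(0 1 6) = (0 1)(6 10 8) = [1, 0, 2, 3, 4, 5, 10, 7, 6, 9, 8]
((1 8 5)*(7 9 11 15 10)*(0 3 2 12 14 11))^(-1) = (0 9 7 10 15 11 14 12 2 3)(1 5 8) = [9, 5, 3, 0, 4, 8, 6, 10, 1, 7, 15, 14, 2, 13, 12, 11]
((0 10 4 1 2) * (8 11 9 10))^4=[10, 11, 9, 3, 8, 5, 6, 7, 4, 2, 0, 1]=(0 10)(1 11)(2 9)(4 8)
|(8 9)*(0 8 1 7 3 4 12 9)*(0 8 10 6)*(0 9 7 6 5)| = 12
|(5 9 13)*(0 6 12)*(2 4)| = 6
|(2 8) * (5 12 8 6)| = |(2 6 5 12 8)| = 5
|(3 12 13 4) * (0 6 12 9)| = 7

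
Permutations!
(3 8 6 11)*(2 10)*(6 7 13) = (2 10)(3 8 7 13 6 11) = [0, 1, 10, 8, 4, 5, 11, 13, 7, 9, 2, 3, 12, 6]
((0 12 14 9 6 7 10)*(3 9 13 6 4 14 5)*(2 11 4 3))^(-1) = (0 10 7 6 13 14 4 11 2 5 12)(3 9) = [10, 1, 5, 9, 11, 12, 13, 6, 8, 3, 7, 2, 0, 14, 4]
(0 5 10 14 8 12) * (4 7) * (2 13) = (0 5 10 14 8 12)(2 13)(4 7) = [5, 1, 13, 3, 7, 10, 6, 4, 12, 9, 14, 11, 0, 2, 8]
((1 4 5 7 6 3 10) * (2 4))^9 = [0, 2, 4, 10, 5, 7, 3, 6, 8, 9, 1] = (1 2 4 5 7 6 3 10)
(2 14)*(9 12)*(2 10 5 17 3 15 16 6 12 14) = (3 15 16 6 12 9 14 10 5 17) = [0, 1, 2, 15, 4, 17, 12, 7, 8, 14, 5, 11, 9, 13, 10, 16, 6, 3]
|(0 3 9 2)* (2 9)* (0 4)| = 4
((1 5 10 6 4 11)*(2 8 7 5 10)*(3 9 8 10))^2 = (1 9 7 2 6 11 3 8 5 10 4) = [0, 9, 6, 8, 1, 10, 11, 2, 5, 7, 4, 3]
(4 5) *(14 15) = (4 5)(14 15) = [0, 1, 2, 3, 5, 4, 6, 7, 8, 9, 10, 11, 12, 13, 15, 14]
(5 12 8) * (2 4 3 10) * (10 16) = (2 4 3 16 10)(5 12 8) = [0, 1, 4, 16, 3, 12, 6, 7, 5, 9, 2, 11, 8, 13, 14, 15, 10]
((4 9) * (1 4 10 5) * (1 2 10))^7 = [0, 4, 10, 3, 9, 2, 6, 7, 8, 1, 5] = (1 4 9)(2 10 5)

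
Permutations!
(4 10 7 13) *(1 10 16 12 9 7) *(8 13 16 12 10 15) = (1 15 8 13 4 12 9 7 16 10) = [0, 15, 2, 3, 12, 5, 6, 16, 13, 7, 1, 11, 9, 4, 14, 8, 10]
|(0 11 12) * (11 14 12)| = |(0 14 12)| = 3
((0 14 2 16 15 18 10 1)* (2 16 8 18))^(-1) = (0 1 10 18 8 2 15 16 14) = [1, 10, 15, 3, 4, 5, 6, 7, 2, 9, 18, 11, 12, 13, 0, 16, 14, 17, 8]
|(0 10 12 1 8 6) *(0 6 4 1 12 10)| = |(12)(1 8 4)| = 3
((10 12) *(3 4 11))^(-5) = (3 4 11)(10 12) = [0, 1, 2, 4, 11, 5, 6, 7, 8, 9, 12, 3, 10]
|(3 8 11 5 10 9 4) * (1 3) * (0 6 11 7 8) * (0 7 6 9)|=|(0 9 4 1 3 7 8 6 11 5 10)|=11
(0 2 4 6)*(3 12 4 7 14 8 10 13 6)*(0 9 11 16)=(0 2 7 14 8 10 13 6 9 11 16)(3 12 4)=[2, 1, 7, 12, 3, 5, 9, 14, 10, 11, 13, 16, 4, 6, 8, 15, 0]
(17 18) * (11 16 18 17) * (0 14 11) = (0 14 11 16 18) = [14, 1, 2, 3, 4, 5, 6, 7, 8, 9, 10, 16, 12, 13, 11, 15, 18, 17, 0]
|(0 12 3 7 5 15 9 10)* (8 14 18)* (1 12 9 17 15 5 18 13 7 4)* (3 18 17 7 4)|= 21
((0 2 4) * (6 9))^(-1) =[4, 1, 0, 3, 2, 5, 9, 7, 8, 6] =(0 4 2)(6 9)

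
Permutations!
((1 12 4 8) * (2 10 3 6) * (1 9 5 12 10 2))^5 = (12)(1 10 3 6) = [0, 10, 2, 6, 4, 5, 1, 7, 8, 9, 3, 11, 12]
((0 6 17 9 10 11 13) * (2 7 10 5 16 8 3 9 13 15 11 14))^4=(17)(3 8 16 5 9)=[0, 1, 2, 8, 4, 9, 6, 7, 16, 3, 10, 11, 12, 13, 14, 15, 5, 17]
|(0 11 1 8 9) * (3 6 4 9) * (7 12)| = |(0 11 1 8 3 6 4 9)(7 12)| = 8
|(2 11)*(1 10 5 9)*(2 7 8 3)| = 20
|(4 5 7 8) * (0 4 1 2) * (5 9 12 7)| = 8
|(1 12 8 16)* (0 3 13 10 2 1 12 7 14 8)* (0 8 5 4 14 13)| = |(0 3)(1 7 13 10 2)(4 14 5)(8 16 12)| = 30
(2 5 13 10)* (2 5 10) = (2 10 5 13) = [0, 1, 10, 3, 4, 13, 6, 7, 8, 9, 5, 11, 12, 2]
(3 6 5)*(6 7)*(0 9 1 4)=[9, 4, 2, 7, 0, 3, 5, 6, 8, 1]=(0 9 1 4)(3 7 6 5)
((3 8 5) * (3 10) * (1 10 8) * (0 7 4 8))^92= (0 4 5 7 8)(1 3 10)= [4, 3, 2, 10, 5, 7, 6, 8, 0, 9, 1]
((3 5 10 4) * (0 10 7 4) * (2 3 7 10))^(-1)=(0 10 5 3 2)(4 7)=[10, 1, 0, 2, 7, 3, 6, 4, 8, 9, 5]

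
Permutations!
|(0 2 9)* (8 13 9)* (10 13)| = 6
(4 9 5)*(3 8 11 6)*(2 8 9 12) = (2 8 11 6 3 9 5 4 12) = [0, 1, 8, 9, 12, 4, 3, 7, 11, 5, 10, 6, 2]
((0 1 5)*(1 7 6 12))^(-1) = (0 5 1 12 6 7) = [5, 12, 2, 3, 4, 1, 7, 0, 8, 9, 10, 11, 6]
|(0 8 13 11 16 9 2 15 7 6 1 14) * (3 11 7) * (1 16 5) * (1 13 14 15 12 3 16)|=|(0 8 14)(1 15 16 9 2 12 3 11 5 13 7 6)|=12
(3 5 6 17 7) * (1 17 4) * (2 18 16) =(1 17 7 3 5 6 4)(2 18 16) =[0, 17, 18, 5, 1, 6, 4, 3, 8, 9, 10, 11, 12, 13, 14, 15, 2, 7, 16]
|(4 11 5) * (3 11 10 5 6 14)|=12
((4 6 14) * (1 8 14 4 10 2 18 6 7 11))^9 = (1 11 7 4 6 18 2 10 14 8) = [0, 11, 10, 3, 6, 5, 18, 4, 1, 9, 14, 7, 12, 13, 8, 15, 16, 17, 2]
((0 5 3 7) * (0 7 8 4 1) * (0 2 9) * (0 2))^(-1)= [1, 4, 9, 5, 8, 0, 6, 7, 3, 2]= (0 1 4 8 3 5)(2 9)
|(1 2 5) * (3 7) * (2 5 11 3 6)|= 10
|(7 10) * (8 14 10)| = |(7 8 14 10)| = 4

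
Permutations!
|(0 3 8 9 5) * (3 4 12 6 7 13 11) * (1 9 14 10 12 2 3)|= 15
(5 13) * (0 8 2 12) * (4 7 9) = [8, 1, 12, 3, 7, 13, 6, 9, 2, 4, 10, 11, 0, 5] = (0 8 2 12)(4 7 9)(5 13)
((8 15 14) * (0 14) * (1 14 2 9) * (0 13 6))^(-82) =(0 6 13 15 8 14 1 9 2) =[6, 9, 0, 3, 4, 5, 13, 7, 14, 2, 10, 11, 12, 15, 1, 8]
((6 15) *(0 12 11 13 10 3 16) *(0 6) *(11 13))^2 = (0 13 3 6)(10 16 15 12) = [13, 1, 2, 6, 4, 5, 0, 7, 8, 9, 16, 11, 10, 3, 14, 12, 15]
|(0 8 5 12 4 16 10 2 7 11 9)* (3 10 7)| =9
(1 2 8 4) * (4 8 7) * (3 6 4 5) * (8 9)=[0, 2, 7, 6, 1, 3, 4, 5, 9, 8]=(1 2 7 5 3 6 4)(8 9)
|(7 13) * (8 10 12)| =|(7 13)(8 10 12)| =6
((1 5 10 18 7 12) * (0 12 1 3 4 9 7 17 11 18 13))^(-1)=(0 13 10 5 1 7 9 4 3 12)(11 17 18)=[13, 7, 2, 12, 3, 1, 6, 9, 8, 4, 5, 17, 0, 10, 14, 15, 16, 18, 11]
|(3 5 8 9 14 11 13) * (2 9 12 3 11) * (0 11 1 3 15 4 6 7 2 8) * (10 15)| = |(0 11 13 1 3 5)(2 9 14 8 12 10 15 4 6 7)| = 30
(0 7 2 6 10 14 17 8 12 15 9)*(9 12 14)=(0 7 2 6 10 9)(8 14 17)(12 15)=[7, 1, 6, 3, 4, 5, 10, 2, 14, 0, 9, 11, 15, 13, 17, 12, 16, 8]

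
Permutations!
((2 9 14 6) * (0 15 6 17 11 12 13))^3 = (0 2 17 13 6 14 12 15 9 11) = [2, 1, 17, 3, 4, 5, 14, 7, 8, 11, 10, 0, 15, 6, 12, 9, 16, 13]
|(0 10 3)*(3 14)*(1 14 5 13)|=|(0 10 5 13 1 14 3)|=7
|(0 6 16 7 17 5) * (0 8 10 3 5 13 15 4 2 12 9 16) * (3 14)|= |(0 6)(2 12 9 16 7 17 13 15 4)(3 5 8 10 14)|= 90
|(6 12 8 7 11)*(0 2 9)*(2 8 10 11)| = 20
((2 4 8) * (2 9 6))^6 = (2 4 8 9 6) = [0, 1, 4, 3, 8, 5, 2, 7, 9, 6]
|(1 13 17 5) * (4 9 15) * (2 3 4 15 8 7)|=|(1 13 17 5)(2 3 4 9 8 7)|=12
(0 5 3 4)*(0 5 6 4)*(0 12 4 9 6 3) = (0 3 12 4 5)(6 9) = [3, 1, 2, 12, 5, 0, 9, 7, 8, 6, 10, 11, 4]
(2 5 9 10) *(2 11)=[0, 1, 5, 3, 4, 9, 6, 7, 8, 10, 11, 2]=(2 5 9 10 11)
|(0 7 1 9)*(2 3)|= |(0 7 1 9)(2 3)|= 4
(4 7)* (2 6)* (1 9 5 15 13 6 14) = (1 9 5 15 13 6 2 14)(4 7) = [0, 9, 14, 3, 7, 15, 2, 4, 8, 5, 10, 11, 12, 6, 1, 13]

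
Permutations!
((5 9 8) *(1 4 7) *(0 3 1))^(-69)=(9)(0 3 1 4 7)=[3, 4, 2, 1, 7, 5, 6, 0, 8, 9]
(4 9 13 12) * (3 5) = (3 5)(4 9 13 12) = [0, 1, 2, 5, 9, 3, 6, 7, 8, 13, 10, 11, 4, 12]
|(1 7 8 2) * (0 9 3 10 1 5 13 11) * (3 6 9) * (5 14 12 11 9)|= |(0 3 10 1 7 8 2 14 12 11)(5 13 9 6)|= 20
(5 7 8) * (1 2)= (1 2)(5 7 8)= [0, 2, 1, 3, 4, 7, 6, 8, 5]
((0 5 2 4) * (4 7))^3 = (0 7 5 4 2) = [7, 1, 0, 3, 2, 4, 6, 5]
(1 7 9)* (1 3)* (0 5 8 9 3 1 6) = (0 5 8 9 1 7 3 6) = [5, 7, 2, 6, 4, 8, 0, 3, 9, 1]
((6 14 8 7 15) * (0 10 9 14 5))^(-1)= [5, 1, 2, 3, 4, 6, 15, 8, 14, 10, 0, 11, 12, 13, 9, 7]= (0 5 6 15 7 8 14 9 10)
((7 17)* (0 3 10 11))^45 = (0 3 10 11)(7 17) = [3, 1, 2, 10, 4, 5, 6, 17, 8, 9, 11, 0, 12, 13, 14, 15, 16, 7]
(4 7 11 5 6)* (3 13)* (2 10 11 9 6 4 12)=(2 10 11 5 4 7 9 6 12)(3 13)=[0, 1, 10, 13, 7, 4, 12, 9, 8, 6, 11, 5, 2, 3]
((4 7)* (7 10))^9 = [0, 1, 2, 3, 4, 5, 6, 7, 8, 9, 10] = (10)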